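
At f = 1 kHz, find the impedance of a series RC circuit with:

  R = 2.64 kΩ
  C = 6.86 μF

Step 1 — Angular frequency: ω = 2π·f = 2π·1000 = 6283 rad/s.
Step 2 — Component impedances:
  R: Z = R = 2640 Ω
  C: Z = 1/(jωC) = -j/(ω·C) = 0 - j23.2 Ω
Step 3 — Series combination: Z_total = R + C = 2640 - j23.2 Ω = 2640∠-0.5° Ω.

Z = 2640 - j23.2 Ω = 2640∠-0.5° Ω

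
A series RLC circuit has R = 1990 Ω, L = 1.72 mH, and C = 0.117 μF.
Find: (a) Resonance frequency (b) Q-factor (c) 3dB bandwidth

Step 1 — Resonance: ω₀ = 1/√(LC) = 1/√(0.00172·1.17e-07) = 7.049e+04 rad/s.
Step 2 — f₀ = ω₀/(2π) = 1.122e+04 Hz.
Step 3 — Series Q: Q = ω₀L/R = 7.049e+04·0.00172/1990 = 0.06093.
Step 4 — Bandwidth: Δω = ω₀/Q = 1.157e+06 rad/s; BW = Δω/(2π) = 1.841e+05 Hz.

(a) f₀ = 1.122e+04 Hz  (b) Q = 0.06093  (c) BW = 1.841e+05 Hz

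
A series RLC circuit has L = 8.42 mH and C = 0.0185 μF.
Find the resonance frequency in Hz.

Step 1 — Resonance condition Im(Z)=0 gives ω₀ = 1/√(LC).
Step 2 — ω₀ = 1/√(0.00842·1.85e-08) = 8.012e+04 rad/s.
Step 3 — f₀ = ω₀/(2π) = 1.275e+04 Hz.

f₀ = 1.275e+04 Hz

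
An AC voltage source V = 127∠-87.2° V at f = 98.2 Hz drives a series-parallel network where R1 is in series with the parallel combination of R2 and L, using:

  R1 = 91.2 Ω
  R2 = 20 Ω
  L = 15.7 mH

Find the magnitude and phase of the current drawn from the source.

Step 1 — Angular frequency: ω = 2π·f = 2π·98.2 = 617 rad/s.
Step 2 — Component impedances:
  R1: Z = R = 91.2 Ω
  R2: Z = R = 20 Ω
  L: Z = jωL = j·617·0.0157 = 0 + j9.687 Ω
Step 3 — Parallel branch: R2 || L = 1/(1/R2 + 1/L) = 3.8 + j7.846 Ω.
Step 4 — Series with R1: Z_total = R1 + (R2 || L) = 95 + j7.846 Ω = 95.32∠4.7° Ω.
Step 5 — Source phasor: V = 127∠-87.2° V = 6.204 - j126.8 V.
Step 6 — Ohm's law: I = V / Z_total = (6.204 - j126.8) / (95 + j7.846) = -0.04467 - j1.332 A.
Step 7 — Convert to polar: |I| = 1.332 A, ∠I = -91.9°.

I = 1.332∠-91.9° A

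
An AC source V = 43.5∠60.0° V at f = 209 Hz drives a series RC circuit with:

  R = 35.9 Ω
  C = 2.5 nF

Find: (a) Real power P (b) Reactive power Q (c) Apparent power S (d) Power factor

Step 1 — Angular frequency: ω = 2π·f = 2π·209 = 1313 rad/s.
Step 2 — Component impedances:
  R: Z = R = 35.9 Ω
  C: Z = 1/(jωC) = -j/(ω·C) = 0 - j3.046e+05 Ω
Step 3 — Series combination: Z_total = R + C = 35.9 - j3.046e+05 Ω = 3.046e+05∠-90.0° Ω.
Step 4 — Source phasor: V = 43.5∠60.0° V = 21.75 + j37.67 V.
Step 5 — Current: I = V / Z = -0.0001237 + j7.142e-05 A = 0.0001428∠150.0° A.
Step 6 — Complex power: S = V·I* = 7.322e-07 - j0.006212 VA.
Step 7 — Real power: P = Re(S) = 7.322e-07 W.
Step 8 — Reactive power: Q = Im(S) = -0.006212 VAR.
Step 9 — Apparent power: |S| = 0.006212 VA.
Step 10 — Power factor: PF = P/|S| = 0.0001179 (leading).

(a) P = 7.322e-07 W  (b) Q = -0.006212 VAR  (c) S = 0.006212 VA  (d) PF = 0.0001179 (leading)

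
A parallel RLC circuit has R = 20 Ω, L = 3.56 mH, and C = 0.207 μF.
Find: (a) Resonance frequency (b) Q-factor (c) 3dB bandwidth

Step 1 — Resonance: ω₀ = 1/√(LC) = 1/√(0.00356·2.07e-07) = 3.684e+04 rad/s.
Step 2 — f₀ = ω₀/(2π) = 5863 Hz.
Step 3 — Parallel Q: Q = R/(ω₀L) = 20/(3.684e+04·0.00356) = 0.1525.
Step 4 — Bandwidth: Δω = ω₀/Q = 2.415e+05 rad/s; BW = Δω/(2π) = 3.844e+04 Hz.

(a) f₀ = 5863 Hz  (b) Q = 0.1525  (c) BW = 3.844e+04 Hz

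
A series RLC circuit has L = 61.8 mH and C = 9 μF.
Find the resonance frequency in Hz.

Step 1 — Resonance condition Im(Z)=0 gives ω₀ = 1/√(LC).
Step 2 — ω₀ = 1/√(0.0618·9e-06) = 1341 rad/s.
Step 3 — f₀ = ω₀/(2π) = 213.4 Hz.

f₀ = 213.4 Hz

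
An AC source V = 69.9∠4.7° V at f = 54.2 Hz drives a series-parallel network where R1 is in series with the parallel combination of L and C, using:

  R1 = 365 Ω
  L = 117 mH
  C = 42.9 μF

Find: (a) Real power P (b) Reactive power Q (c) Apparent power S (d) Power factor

Step 1 — Angular frequency: ω = 2π·f = 2π·54.2 = 340.5 rad/s.
Step 2 — Component impedances:
  R1: Z = R = 365 Ω
  L: Z = jωL = j·340.5·0.117 = 0 + j39.84 Ω
  C: Z = 1/(jωC) = -j/(ω·C) = 0 - j68.45 Ω
Step 3 — Parallel branch: L || C = 1/(1/L + 1/C) = 0 + j95.35 Ω.
Step 4 — Series with R1: Z_total = R1 + (L || C) = 365 + j95.35 Ω = 377.2∠14.6° Ω.
Step 5 — Source phasor: V = 69.9∠4.7° V = 69.66 + j5.728 V.
Step 6 — Current: I = V / Z = 0.1825 - j0.03198 A = 0.1853∠-9.9° A.
Step 7 — Complex power: S = V·I* = 12.53 + j3.273 VA.
Step 8 — Real power: P = Re(S) = 12.53 W.
Step 9 — Reactive power: Q = Im(S) = 3.273 VAR.
Step 10 — Apparent power: |S| = 12.95 VA.
Step 11 — Power factor: PF = P/|S| = 0.9675 (lagging).

(a) P = 12.53 W  (b) Q = 3.273 VAR  (c) S = 12.95 VA  (d) PF = 0.9675 (lagging)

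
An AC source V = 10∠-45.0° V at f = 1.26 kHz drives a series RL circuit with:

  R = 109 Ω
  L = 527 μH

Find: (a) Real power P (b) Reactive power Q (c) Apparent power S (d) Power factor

Step 1 — Angular frequency: ω = 2π·f = 2π·1260 = 7917 rad/s.
Step 2 — Component impedances:
  R: Z = R = 109 Ω
  L: Z = jωL = j·7917·0.000527 = 0 + j4.172 Ω
Step 3 — Series combination: Z_total = R + L = 109 + j4.172 Ω = 109.1∠2.2° Ω.
Step 4 — Source phasor: V = 10∠-45.0° V = 7.071 - j7.071 V.
Step 5 — Current: I = V / Z = 0.0623 - j0.06726 A = 0.09168∠-47.2° A.
Step 6 — Complex power: S = V·I* = 0.9161 + j0.03506 VA.
Step 7 — Real power: P = Re(S) = 0.9161 W.
Step 8 — Reactive power: Q = Im(S) = 0.03506 VAR.
Step 9 — Apparent power: |S| = 0.9168 VA.
Step 10 — Power factor: PF = P/|S| = 0.9993 (lagging).

(a) P = 0.9161 W  (b) Q = 0.03506 VAR  (c) S = 0.9168 VA  (d) PF = 0.9993 (lagging)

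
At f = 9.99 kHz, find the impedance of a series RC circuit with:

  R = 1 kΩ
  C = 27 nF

Step 1 — Angular frequency: ω = 2π·f = 2π·9990 = 6.277e+04 rad/s.
Step 2 — Component impedances:
  R: Z = R = 1000 Ω
  C: Z = 1/(jωC) = -j/(ω·C) = 0 - j590.1 Ω
Step 3 — Series combination: Z_total = R + C = 1000 - j590.1 Ω = 1161∠-30.5° Ω.

Z = 1000 - j590.1 Ω = 1161∠-30.5° Ω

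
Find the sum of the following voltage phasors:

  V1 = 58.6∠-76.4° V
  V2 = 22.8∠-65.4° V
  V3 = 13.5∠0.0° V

Step 1 — Convert each phasor to rectangular form:
  V1 = 58.6·(cos(-76.4°) + j·sin(-76.4°)) = 13.78 - j56.96 V
  V2 = 22.8·(cos(-65.4°) + j·sin(-65.4°)) = 9.491 - j20.73 V
  V3 = 13.5·(cos(0.0°) + j·sin(0.0°)) = 13.5 V
Step 2 — Sum components: V_total = 36.77 - j77.69 V.
Step 3 — Convert to polar: |V_total| = 85.95 V, ∠V_total = -64.7°.

V_total = 85.95∠-64.7° V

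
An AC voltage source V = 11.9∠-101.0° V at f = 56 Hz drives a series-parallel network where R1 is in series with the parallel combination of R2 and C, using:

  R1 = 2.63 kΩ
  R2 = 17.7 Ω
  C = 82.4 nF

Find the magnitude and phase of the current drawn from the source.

Step 1 — Angular frequency: ω = 2π·f = 2π·56 = 351.9 rad/s.
Step 2 — Component impedances:
  R1: Z = R = 2630 Ω
  R2: Z = R = 17.7 Ω
  C: Z = 1/(jωC) = -j/(ω·C) = 0 - j3.449e+04 Ω
Step 3 — Parallel branch: R2 || C = 1/(1/R2 + 1/C) = 17.7 - j0.009083 Ω.
Step 4 — Series with R1: Z_total = R1 + (R2 || C) = 2648 - j0.009083 Ω = 2648∠-0.0° Ω.
Step 5 — Source phasor: V = 11.9∠-101.0° V = -2.271 - j11.68 V.
Step 6 — Ohm's law: I = V / Z_total = (-2.271 - j11.68) / (2648 - j0.009083) = -0.0008576 - j0.004412 A.
Step 7 — Convert to polar: |I| = 0.004494 A, ∠I = -101.0°.

I = 0.004494∠-101.0° A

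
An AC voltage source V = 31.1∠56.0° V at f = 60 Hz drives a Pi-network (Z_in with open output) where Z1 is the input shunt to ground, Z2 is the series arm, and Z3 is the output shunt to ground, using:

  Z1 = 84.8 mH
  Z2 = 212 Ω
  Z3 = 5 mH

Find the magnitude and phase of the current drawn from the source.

Step 1 — Angular frequency: ω = 2π·f = 2π·60 = 377 rad/s.
Step 2 — Component impedances:
  Z1: Z = jωL = j·377·0.0848 = 0 + j31.97 Ω
  Z2: Z = R = 212 Ω
  Z3: Z = jωL = j·377·0.005 = 0 + j1.885 Ω
Step 3 — With open output, the series arm Z2 and the output shunt Z3 appear in series to ground: Z2 + Z3 = 212 + j1.885 Ω.
Step 4 — Parallel with input shunt Z1: Z_in = Z1 || (Z2 + Z3) = 4.701 + j31.22 Ω = 31.57∠81.4° Ω.
Step 5 — Source phasor: V = 31.1∠56.0° V = 17.39 + j25.78 V.
Step 6 — Ohm's law: I = V / Z_total = (17.39 + j25.78) / (4.701 + j31.22) = 0.8896 - j0.4231 A.
Step 7 — Convert to polar: |I| = 0.9851 A, ∠I = -25.4°.

I = 0.9851∠-25.4° A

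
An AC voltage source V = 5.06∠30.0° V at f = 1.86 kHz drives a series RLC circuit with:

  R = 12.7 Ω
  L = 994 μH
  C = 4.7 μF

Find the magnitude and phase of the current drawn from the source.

Step 1 — Angular frequency: ω = 2π·f = 2π·1860 = 1.169e+04 rad/s.
Step 2 — Component impedances:
  R: Z = R = 12.7 Ω
  L: Z = jωL = j·1.169e+04·0.000994 = 0 + j11.62 Ω
  C: Z = 1/(jωC) = -j/(ω·C) = 0 - j18.21 Ω
Step 3 — Series combination: Z_total = R + L + C = 12.7 - j6.589 Ω = 14.31∠-27.4° Ω.
Step 4 — Source phasor: V = 5.06∠30.0° V = 4.382 + j2.53 V.
Step 5 — Ohm's law: I = V / Z_total = (4.382 + j2.53) / (12.7 - j6.589) = 0.1904 + j0.298 A.
Step 6 — Convert to polar: |I| = 0.3537 A, ∠I = 57.4°.

I = 0.3537∠57.4° A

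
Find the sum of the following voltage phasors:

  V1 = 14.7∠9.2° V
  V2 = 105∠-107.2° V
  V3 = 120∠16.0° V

Step 1 — Convert each phasor to rectangular form:
  V1 = 14.7·(cos(9.2°) + j·sin(9.2°)) = 14.51 + j2.35 V
  V2 = 105·(cos(-107.2°) + j·sin(-107.2°)) = -31.05 - j100.3 V
  V3 = 120·(cos(16.0°) + j·sin(16.0°)) = 115.4 + j33.08 V
Step 2 — Sum components: V_total = 98.81 - j64.88 V.
Step 3 — Convert to polar: |V_total| = 118.2 V, ∠V_total = -33.3°.

V_total = 118.2∠-33.3° V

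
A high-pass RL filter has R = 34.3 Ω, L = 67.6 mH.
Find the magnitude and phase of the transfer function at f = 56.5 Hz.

Step 1 — Angular frequency: ω = 2π·56.5 = 355 rad/s.
Step 2 — Transfer function: H(jω) = jωL/(R + jωL).
Step 3 — Numerator jωL = j·24; denominator R + jωL = 34.3 + j24.
Step 4 — H = 0.3286 + j0.4697.
Step 5 — Magnitude: |H| = 0.5733 (-4.8 dB); phase: φ = 55.0°.

|H| = 0.5733 (-4.8 dB), φ = 55.0°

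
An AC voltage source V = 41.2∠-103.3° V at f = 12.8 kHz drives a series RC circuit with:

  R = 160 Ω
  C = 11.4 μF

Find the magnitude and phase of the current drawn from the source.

Step 1 — Angular frequency: ω = 2π·f = 2π·1.28e+04 = 8.042e+04 rad/s.
Step 2 — Component impedances:
  R: Z = R = 160 Ω
  C: Z = 1/(jωC) = -j/(ω·C) = 0 - j1.091 Ω
Step 3 — Series combination: Z_total = R + C = 160 - j1.091 Ω = 160∠-0.4° Ω.
Step 4 — Source phasor: V = 41.2∠-103.3° V = -9.478 - j40.09 V.
Step 5 — Ohm's law: I = V / Z_total = (-9.478 - j40.09) / (160 - j1.091) = -0.05753 - j0.251 A.
Step 6 — Convert to polar: |I| = 0.2575 A, ∠I = -102.9°.

I = 0.2575∠-102.9° A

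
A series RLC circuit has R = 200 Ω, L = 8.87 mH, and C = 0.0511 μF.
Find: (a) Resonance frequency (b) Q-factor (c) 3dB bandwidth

Step 1 — Resonance: ω₀ = 1/√(LC) = 1/√(0.00887·5.11e-08) = 4.697e+04 rad/s.
Step 2 — f₀ = ω₀/(2π) = 7476 Hz.
Step 3 — Series Q: Q = ω₀L/R = 4.697e+04·0.00887/200 = 2.083.
Step 4 — Bandwidth: Δω = ω₀/Q = 2.255e+04 rad/s; BW = Δω/(2π) = 3589 Hz.

(a) f₀ = 7476 Hz  (b) Q = 2.083  (c) BW = 3589 Hz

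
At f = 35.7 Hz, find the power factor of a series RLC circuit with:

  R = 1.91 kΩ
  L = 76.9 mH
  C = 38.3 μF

Step 1 — Angular frequency: ω = 2π·f = 2π·35.7 = 224.3 rad/s.
Step 2 — Component impedances:
  R: Z = R = 1910 Ω
  L: Z = jωL = j·224.3·0.0769 = 0 + j17.25 Ω
  C: Z = 1/(jωC) = -j/(ω·C) = 0 - j116.4 Ω
Step 3 — Series combination: Z_total = R + L + C = 1910 - j99.15 Ω = 1913∠-3.0° Ω.
Step 4 — Power factor: PF = cos(φ) = Re(Z)/|Z| = 1910/1912.57 = 0.9987.
Step 5 — Type: Im(Z) = -99.15 ⇒ leading (phase φ = -3.0°).

PF = 0.9987 (leading, φ = -3.0°)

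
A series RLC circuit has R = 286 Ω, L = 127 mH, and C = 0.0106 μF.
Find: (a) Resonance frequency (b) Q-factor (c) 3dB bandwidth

Step 1 — Resonance: ω₀ = 1/√(LC) = 1/√(0.127·1.06e-08) = 2.725e+04 rad/s.
Step 2 — f₀ = ω₀/(2π) = 4338 Hz.
Step 3 — Series Q: Q = ω₀L/R = 2.725e+04·0.127/286 = 12.1.
Step 4 — Bandwidth: Δω = ω₀/Q = 2252 rad/s; BW = Δω/(2π) = 358.4 Hz.

(a) f₀ = 4338 Hz  (b) Q = 12.1  (c) BW = 358.4 Hz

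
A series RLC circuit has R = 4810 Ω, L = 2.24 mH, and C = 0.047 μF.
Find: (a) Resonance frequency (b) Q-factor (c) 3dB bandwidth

Step 1 — Resonance: ω₀ = 1/√(LC) = 1/√(0.00224·4.7e-08) = 9.746e+04 rad/s.
Step 2 — f₀ = ω₀/(2π) = 1.551e+04 Hz.
Step 3 — Series Q: Q = ω₀L/R = 9.746e+04·0.00224/4810 = 0.04539.
Step 4 — Bandwidth: Δω = ω₀/Q = 2.147e+06 rad/s; BW = Δω/(2π) = 3.418e+05 Hz.

(a) f₀ = 1.551e+04 Hz  (b) Q = 0.04539  (c) BW = 3.418e+05 Hz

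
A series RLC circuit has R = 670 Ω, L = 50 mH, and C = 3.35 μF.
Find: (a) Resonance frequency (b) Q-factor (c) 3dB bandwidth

Step 1 — Resonance condition Im(Z)=0 gives ω₀ = 1/√(LC).
Step 2 — ω₀ = 1/√(0.05·3.35e-06) = 2443 rad/s.
Step 3 — f₀ = ω₀/(2π) = 388.9 Hz.
Step 4 — Series Q: Q = ω₀L/R = 2443·0.05/670 = 0.1823.
Step 5 — 3dB bandwidth: Δω = ω₀/Q = 1.34e+04 rad/s; BW = Δω/(2π) = 2133 Hz.

(a) f₀ = 388.9 Hz  (b) Q = 0.1823  (c) BW = 2133 Hz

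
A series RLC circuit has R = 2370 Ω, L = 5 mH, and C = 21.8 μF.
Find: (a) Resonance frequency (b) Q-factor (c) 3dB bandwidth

Step 1 — Resonance: ω₀ = 1/√(LC) = 1/√(0.005·2.18e-05) = 3029 rad/s.
Step 2 — f₀ = ω₀/(2π) = 482.1 Hz.
Step 3 — Series Q: Q = ω₀L/R = 3029·0.005/2370 = 0.00639.
Step 4 — Bandwidth: Δω = ω₀/Q = 4.74e+05 rad/s; BW = Δω/(2π) = 7.544e+04 Hz.

(a) f₀ = 482.1 Hz  (b) Q = 0.00639  (c) BW = 7.544e+04 Hz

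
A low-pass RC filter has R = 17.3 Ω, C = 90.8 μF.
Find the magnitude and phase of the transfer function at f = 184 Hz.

Step 1 — Angular frequency: ω = 2π·184 = 1156 rad/s.
Step 2 — Transfer function: H(jω) = 1/(1 + jωRC).
Step 3 — Denominator: 1 + jωRC = 1 + j·1156·17.3·9.08e-05 = 1 + j1.816.
Step 4 — H = 0.2327 - j0.4225.
Step 5 — Magnitude: |H| = 0.4824 (-6.3 dB); phase: φ = -61.2°.

|H| = 0.4824 (-6.3 dB), φ = -61.2°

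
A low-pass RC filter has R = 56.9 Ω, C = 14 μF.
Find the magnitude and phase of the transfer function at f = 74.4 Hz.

Step 1 — Angular frequency: ω = 2π·74.4 = 467.5 rad/s.
Step 2 — Transfer function: H(jω) = 1/(1 + jωRC).
Step 3 — Denominator: 1 + jωRC = 1 + j·467.5·56.9·1.4e-05 = 1 + j0.3724.
Step 4 — H = 0.8782 - j0.327.
Step 5 — Magnitude: |H| = 0.9371 (-0.6 dB); phase: φ = -20.4°.

|H| = 0.9371 (-0.6 dB), φ = -20.4°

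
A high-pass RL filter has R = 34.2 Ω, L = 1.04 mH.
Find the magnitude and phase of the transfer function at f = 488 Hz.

Step 1 — Angular frequency: ω = 2π·488 = 3066 rad/s.
Step 2 — Transfer function: H(jω) = jωL/(R + jωL).
Step 3 — Numerator jωL = j·3.189; denominator R + jωL = 34.2 + j3.189.
Step 4 — H = 0.008619 + j0.09244.
Step 5 — Magnitude: |H| = 0.09284 (-20.6 dB); phase: φ = 84.7°.

|H| = 0.09284 (-20.6 dB), φ = 84.7°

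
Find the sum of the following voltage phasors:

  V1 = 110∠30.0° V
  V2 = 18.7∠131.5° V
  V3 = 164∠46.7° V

Step 1 — Convert each phasor to rectangular form:
  V1 = 110·(cos(30.0°) + j·sin(30.0°)) = 95.26 + j55 V
  V2 = 18.7·(cos(131.5°) + j·sin(131.5°)) = -12.39 + j14.01 V
  V3 = 164·(cos(46.7°) + j·sin(46.7°)) = 112.5 + j119.4 V
Step 2 — Sum components: V_total = 195.3 + j188.4 V.
Step 3 — Convert to polar: |V_total| = 271.4 V, ∠V_total = 44.0°.

V_total = 271.4∠44.0° V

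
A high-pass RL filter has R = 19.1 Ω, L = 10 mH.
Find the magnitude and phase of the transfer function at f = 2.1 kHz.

Step 1 — Angular frequency: ω = 2π·2100 = 1.319e+04 rad/s.
Step 2 — Transfer function: H(jω) = jωL/(R + jωL).
Step 3 — Numerator jωL = j·131.9; denominator R + jωL = 19.1 + j131.9.
Step 4 — H = 0.9795 + j0.1418.
Step 5 — Magnitude: |H| = 0.9897 (-0.1 dB); phase: φ = 8.2°.

|H| = 0.9897 (-0.1 dB), φ = 8.2°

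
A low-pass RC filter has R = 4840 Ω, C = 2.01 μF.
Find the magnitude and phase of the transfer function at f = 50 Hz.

Step 1 — Angular frequency: ω = 2π·50 = 314.2 rad/s.
Step 2 — Transfer function: H(jω) = 1/(1 + jωRC).
Step 3 — Denominator: 1 + jωRC = 1 + j·314.2·4840·2.01e-06 = 1 + j3.056.
Step 4 — H = 0.0967 - j0.2956.
Step 5 — Magnitude: |H| = 0.311 (-10.1 dB); phase: φ = -71.9°.

|H| = 0.311 (-10.1 dB), φ = -71.9°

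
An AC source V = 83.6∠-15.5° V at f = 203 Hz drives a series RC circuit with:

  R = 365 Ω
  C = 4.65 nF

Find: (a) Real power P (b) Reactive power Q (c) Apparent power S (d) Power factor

Step 1 — Angular frequency: ω = 2π·f = 2π·203 = 1275 rad/s.
Step 2 — Component impedances:
  R: Z = R = 365 Ω
  C: Z = 1/(jωC) = -j/(ω·C) = 0 - j1.686e+05 Ω
Step 3 — Series combination: Z_total = R + C = 365 - j1.686e+05 Ω = 1.686e+05∠-89.9° Ω.
Step 4 — Source phasor: V = 83.6∠-15.5° V = 80.56 - j22.34 V.
Step 5 — Current: I = V / Z = 0.0001335 + j0.0004775 A = 0.0004958∠74.4° A.
Step 6 — Complex power: S = V·I* = 8.973e-05 - j0.04145 VA.
Step 7 — Real power: P = Re(S) = 8.973e-05 W.
Step 8 — Reactive power: Q = Im(S) = -0.04145 VAR.
Step 9 — Apparent power: |S| = 0.04145 VA.
Step 10 — Power factor: PF = P/|S| = 0.002165 (leading).

(a) P = 8.973e-05 W  (b) Q = -0.04145 VAR  (c) S = 0.04145 VA  (d) PF = 0.002165 (leading)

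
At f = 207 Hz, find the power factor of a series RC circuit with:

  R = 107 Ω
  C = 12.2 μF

Step 1 — Angular frequency: ω = 2π·f = 2π·207 = 1301 rad/s.
Step 2 — Component impedances:
  R: Z = R = 107 Ω
  C: Z = 1/(jωC) = -j/(ω·C) = 0 - j63.02 Ω
Step 3 — Series combination: Z_total = R + C = 107 - j63.02 Ω = 124.2∠-30.5° Ω.
Step 4 — Power factor: PF = cos(φ) = Re(Z)/|Z| = 107/124.18 = 0.8617.
Step 5 — Type: Im(Z) = -63.02 ⇒ leading (phase φ = -30.5°).

PF = 0.8617 (leading, φ = -30.5°)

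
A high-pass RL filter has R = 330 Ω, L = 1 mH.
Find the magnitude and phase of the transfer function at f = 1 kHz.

Step 1 — Angular frequency: ω = 2π·1000 = 6283 rad/s.
Step 2 — Transfer function: H(jω) = jωL/(R + jωL).
Step 3 — Numerator jωL = j·6.283; denominator R + jωL = 330 + j6.283.
Step 4 — H = 0.0003624 + j0.01903.
Step 5 — Magnitude: |H| = 0.01904 (-34.4 dB); phase: φ = 88.9°.

|H| = 0.01904 (-34.4 dB), φ = 88.9°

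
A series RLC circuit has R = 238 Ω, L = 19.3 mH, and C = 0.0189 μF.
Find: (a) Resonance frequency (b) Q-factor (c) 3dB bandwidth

Step 1 — Resonance: ω₀ = 1/√(LC) = 1/√(0.0193·1.89e-08) = 5.236e+04 rad/s.
Step 2 — f₀ = ω₀/(2π) = 8333 Hz.
Step 3 — Series Q: Q = ω₀L/R = 5.236e+04·0.0193/238 = 4.246.
Step 4 — Bandwidth: Δω = ω₀/Q = 1.233e+04 rad/s; BW = Δω/(2π) = 1963 Hz.

(a) f₀ = 8333 Hz  (b) Q = 4.246  (c) BW = 1963 Hz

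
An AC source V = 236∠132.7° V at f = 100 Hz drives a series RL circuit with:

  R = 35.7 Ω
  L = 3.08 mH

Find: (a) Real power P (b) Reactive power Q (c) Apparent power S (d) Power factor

Step 1 — Angular frequency: ω = 2π·f = 2π·100 = 628.3 rad/s.
Step 2 — Component impedances:
  R: Z = R = 35.7 Ω
  L: Z = jωL = j·628.3·0.00308 = 0 + j1.935 Ω
Step 3 — Series combination: Z_total = R + L = 35.7 + j1.935 Ω = 35.75∠3.1° Ω.
Step 4 — Source phasor: V = 236∠132.7° V = -160 + j173.4 V.
Step 5 — Current: I = V / Z = -4.207 + j5.086 A = 6.601∠129.6° A.
Step 6 — Complex power: S = V·I* = 1556 + j84.32 VA.
Step 7 — Real power: P = Re(S) = 1556 W.
Step 8 — Reactive power: Q = Im(S) = 84.32 VAR.
Step 9 — Apparent power: |S| = 1558 VA.
Step 10 — Power factor: PF = P/|S| = 0.9985 (lagging).

(a) P = 1556 W  (b) Q = 84.32 VAR  (c) S = 1558 VA  (d) PF = 0.9985 (lagging)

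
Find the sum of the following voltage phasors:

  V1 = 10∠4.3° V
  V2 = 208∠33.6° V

Step 1 — Convert each phasor to rectangular form:
  V1 = 10·(cos(4.3°) + j·sin(4.3°)) = 9.972 + j0.7498 V
  V2 = 208·(cos(33.6°) + j·sin(33.6°)) = 173.2 + j115.1 V
Step 2 — Sum components: V_total = 183.2 + j115.9 V.
Step 3 — Convert to polar: |V_total| = 216.8 V, ∠V_total = 32.3°.

V_total = 216.8∠32.3° V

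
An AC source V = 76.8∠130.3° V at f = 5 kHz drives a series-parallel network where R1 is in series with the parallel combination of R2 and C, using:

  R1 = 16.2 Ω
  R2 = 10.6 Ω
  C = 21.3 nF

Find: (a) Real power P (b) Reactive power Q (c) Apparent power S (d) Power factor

Step 1 — Angular frequency: ω = 2π·f = 2π·5000 = 3.142e+04 rad/s.
Step 2 — Component impedances:
  R1: Z = R = 16.2 Ω
  R2: Z = R = 10.6 Ω
  C: Z = 1/(jωC) = -j/(ω·C) = 0 - j1494 Ω
Step 3 — Parallel branch: R2 || C = 1/(1/R2 + 1/C) = 10.6 - j0.07518 Ω.
Step 4 — Series with R1: Z_total = R1 + (R2 || C) = 26.8 - j0.07518 Ω = 26.8∠-0.2° Ω.
Step 5 — Source phasor: V = 76.8∠130.3° V = -49.67 + j58.57 V.
Step 6 — Current: I = V / Z = -1.86 + j2.18 A = 2.866∠130.5° A.
Step 7 — Complex power: S = V·I* = 220.1 - j0.6174 VA.
Step 8 — Real power: P = Re(S) = 220.1 W.
Step 9 — Reactive power: Q = Im(S) = -0.6174 VAR.
Step 10 — Apparent power: |S| = 220.1 VA.
Step 11 — Power factor: PF = P/|S| = 1 (leading).

(a) P = 220.1 W  (b) Q = -0.6174 VAR  (c) S = 220.1 VA  (d) PF = 1 (leading)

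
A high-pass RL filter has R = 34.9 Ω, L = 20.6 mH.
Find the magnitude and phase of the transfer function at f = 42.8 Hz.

Step 1 — Angular frequency: ω = 2π·42.8 = 268.9 rad/s.
Step 2 — Transfer function: H(jω) = jωL/(R + jωL).
Step 3 — Numerator jωL = j·5.54; denominator R + jωL = 34.9 + j5.54.
Step 4 — H = 0.02458 + j0.1548.
Step 5 — Magnitude: |H| = 0.1568 (-16.1 dB); phase: φ = 81.0°.

|H| = 0.1568 (-16.1 dB), φ = 81.0°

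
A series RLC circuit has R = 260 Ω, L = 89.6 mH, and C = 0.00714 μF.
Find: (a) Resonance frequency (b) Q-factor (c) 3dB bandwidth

Step 1 — Resonance: ω₀ = 1/√(LC) = 1/√(0.0896·7.14e-09) = 3.954e+04 rad/s.
Step 2 — f₀ = ω₀/(2π) = 6292 Hz.
Step 3 — Series Q: Q = ω₀L/R = 3.954e+04·0.0896/260 = 13.62.
Step 4 — Bandwidth: Δω = ω₀/Q = 2902 rad/s; BW = Δω/(2π) = 461.8 Hz.

(a) f₀ = 6292 Hz  (b) Q = 13.62  (c) BW = 461.8 Hz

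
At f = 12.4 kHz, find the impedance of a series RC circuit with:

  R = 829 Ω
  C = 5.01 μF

Step 1 — Angular frequency: ω = 2π·f = 2π·1.24e+04 = 7.791e+04 rad/s.
Step 2 — Component impedances:
  R: Z = R = 829 Ω
  C: Z = 1/(jωC) = -j/(ω·C) = 0 - j2.562 Ω
Step 3 — Series combination: Z_total = R + C = 829 - j2.562 Ω = 829∠-0.2° Ω.

Z = 829 - j2.562 Ω = 829∠-0.2° Ω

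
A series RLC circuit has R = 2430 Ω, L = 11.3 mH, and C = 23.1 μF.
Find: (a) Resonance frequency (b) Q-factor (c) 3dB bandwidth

Step 1 — Resonance: ω₀ = 1/√(LC) = 1/√(0.0113·2.31e-05) = 1957 rad/s.
Step 2 — f₀ = ω₀/(2π) = 311.5 Hz.
Step 3 — Series Q: Q = ω₀L/R = 1957·0.0113/2430 = 0.009102.
Step 4 — Bandwidth: Δω = ω₀/Q = 2.15e+05 rad/s; BW = Δω/(2π) = 3.423e+04 Hz.

(a) f₀ = 311.5 Hz  (b) Q = 0.009102  (c) BW = 3.423e+04 Hz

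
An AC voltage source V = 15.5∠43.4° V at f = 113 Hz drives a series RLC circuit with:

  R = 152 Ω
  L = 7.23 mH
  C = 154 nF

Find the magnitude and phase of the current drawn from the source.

Step 1 — Angular frequency: ω = 2π·f = 2π·113 = 710 rad/s.
Step 2 — Component impedances:
  R: Z = R = 152 Ω
  L: Z = jωL = j·710·0.00723 = 0 + j5.133 Ω
  C: Z = 1/(jωC) = -j/(ω·C) = 0 - j9146 Ω
Step 3 — Series combination: Z_total = R + L + C = 152 - j9141 Ω = 9142∠-89.0° Ω.
Step 4 — Source phasor: V = 15.5∠43.4° V = 11.26 + j10.65 V.
Step 5 — Ohm's law: I = V / Z_total = (11.26 + j10.65) / (152 - j9141) = -0.001144 + j0.001251 A.
Step 6 — Convert to polar: |I| = 0.001695 A, ∠I = 132.4°.

I = 0.001695∠132.4° A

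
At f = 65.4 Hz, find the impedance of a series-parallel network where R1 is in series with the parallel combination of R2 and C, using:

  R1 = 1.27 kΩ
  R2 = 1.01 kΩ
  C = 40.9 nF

Step 1 — Angular frequency: ω = 2π·f = 2π·65.4 = 410.9 rad/s.
Step 2 — Component impedances:
  R1: Z = R = 1270 Ω
  R2: Z = R = 1010 Ω
  C: Z = 1/(jωC) = -j/(ω·C) = 0 - j5.95e+04 Ω
Step 3 — Parallel branch: R2 || C = 1/(1/R2 + 1/C) = 1010 - j17.14 Ω.
Step 4 — Series with R1: Z_total = R1 + (R2 || C) = 2280 - j17.14 Ω = 2280∠-0.4° Ω.

Z = 2280 - j17.14 Ω = 2280∠-0.4° Ω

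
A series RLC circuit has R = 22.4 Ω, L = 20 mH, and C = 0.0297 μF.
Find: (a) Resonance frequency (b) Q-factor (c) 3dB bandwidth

Step 1 — Resonance: ω₀ = 1/√(LC) = 1/√(0.02·2.97e-08) = 4.103e+04 rad/s.
Step 2 — f₀ = ω₀/(2π) = 6530 Hz.
Step 3 — Series Q: Q = ω₀L/R = 4.103e+04·0.02/22.4 = 36.63.
Step 4 — Bandwidth: Δω = ω₀/Q = 1120 rad/s; BW = Δω/(2π) = 178.3 Hz.

(a) f₀ = 6530 Hz  (b) Q = 36.63  (c) BW = 178.3 Hz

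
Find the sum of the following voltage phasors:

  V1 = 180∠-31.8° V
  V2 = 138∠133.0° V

Step 1 — Convert each phasor to rectangular form:
  V1 = 180·(cos(-31.8°) + j·sin(-31.8°)) = 153 - j94.85 V
  V2 = 138·(cos(133.0°) + j·sin(133.0°)) = -94.12 + j100.9 V
Step 2 — Sum components: V_total = 58.86 + j6.075 V.
Step 3 — Convert to polar: |V_total| = 59.18 V, ∠V_total = 5.9°.

V_total = 59.18∠5.9° V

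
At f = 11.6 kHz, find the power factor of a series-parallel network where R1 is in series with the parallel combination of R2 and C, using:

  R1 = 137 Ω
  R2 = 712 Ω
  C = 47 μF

Step 1 — Angular frequency: ω = 2π·f = 2π·1.16e+04 = 7.288e+04 rad/s.
Step 2 — Component impedances:
  R1: Z = R = 137 Ω
  R2: Z = R = 712 Ω
  C: Z = 1/(jωC) = -j/(ω·C) = 0 - j0.2919 Ω
Step 3 — Parallel branch: R2 || C = 1/(1/R2 + 1/C) = 0.0001197 - j0.2919 Ω.
Step 4 — Series with R1: Z_total = R1 + (R2 || C) = 137 - j0.2919 Ω = 137∠-0.1° Ω.
Step 5 — Power factor: PF = cos(φ) = Re(Z)/|Z| = 137/137 = 1.
Step 6 — Type: Im(Z) = -0.2919 ⇒ leading (phase φ = -0.1°).

PF = 1 (leading, φ = -0.1°)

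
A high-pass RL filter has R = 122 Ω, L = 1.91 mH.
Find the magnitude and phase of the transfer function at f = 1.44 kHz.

Step 1 — Angular frequency: ω = 2π·1440 = 9048 rad/s.
Step 2 — Transfer function: H(jω) = jωL/(R + jωL).
Step 3 — Numerator jωL = j·17.28; denominator R + jωL = 122 + j17.28.
Step 4 — H = 0.01967 + j0.1389.
Step 5 — Magnitude: |H| = 0.1402 (-17.1 dB); phase: φ = 81.9°.

|H| = 0.1402 (-17.1 dB), φ = 81.9°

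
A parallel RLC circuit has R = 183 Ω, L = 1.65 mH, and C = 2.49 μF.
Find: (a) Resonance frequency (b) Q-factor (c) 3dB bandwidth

Step 1 — Resonance: ω₀ = 1/√(LC) = 1/√(0.00165·2.49e-06) = 1.56e+04 rad/s.
Step 2 — f₀ = ω₀/(2π) = 2483 Hz.
Step 3 — Parallel Q: Q = R/(ω₀L) = 183/(1.56e+04·0.00165) = 7.109.
Step 4 — Bandwidth: Δω = ω₀/Q = 2195 rad/s; BW = Δω/(2π) = 349.3 Hz.

(a) f₀ = 2483 Hz  (b) Q = 7.109  (c) BW = 349.3 Hz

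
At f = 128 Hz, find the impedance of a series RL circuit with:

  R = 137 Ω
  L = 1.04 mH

Step 1 — Angular frequency: ω = 2π·f = 2π·128 = 804.2 rad/s.
Step 2 — Component impedances:
  R: Z = R = 137 Ω
  L: Z = jωL = j·804.2·0.00104 = 0 + j0.8364 Ω
Step 3 — Series combination: Z_total = R + L = 137 + j0.8364 Ω = 137∠0.3° Ω.

Z = 137 + j0.8364 Ω = 137∠0.3° Ω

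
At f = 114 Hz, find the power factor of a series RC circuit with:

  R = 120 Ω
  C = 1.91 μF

Step 1 — Angular frequency: ω = 2π·f = 2π·114 = 716.3 rad/s.
Step 2 — Component impedances:
  R: Z = R = 120 Ω
  C: Z = 1/(jωC) = -j/(ω·C) = 0 - j730.9 Ω
Step 3 — Series combination: Z_total = R + C = 120 - j730.9 Ω = 740.7∠-80.7° Ω.
Step 4 — Power factor: PF = cos(φ) = Re(Z)/|Z| = 120/740.7 = 0.162.
Step 5 — Type: Im(Z) = -730.9 ⇒ leading (phase φ = -80.7°).

PF = 0.162 (leading, φ = -80.7°)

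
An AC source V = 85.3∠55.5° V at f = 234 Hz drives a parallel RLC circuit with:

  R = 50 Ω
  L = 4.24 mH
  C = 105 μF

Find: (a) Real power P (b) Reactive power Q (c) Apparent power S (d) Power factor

Step 1 — Angular frequency: ω = 2π·f = 2π·234 = 1470 rad/s.
Step 2 — Component impedances:
  R: Z = R = 50 Ω
  L: Z = jωL = j·1470·0.00424 = 0 + j6.234 Ω
  C: Z = 1/(jωC) = -j/(ω·C) = 0 - j6.478 Ω
Step 3 — Parallel combination: 1/Z_total = 1/R + 1/L + 1/C; Z_total = 45.83 + j13.83 Ω = 47.87∠16.8° Ω.
Step 4 — Source phasor: V = 85.3∠55.5° V = 48.31 + j70.3 V.
Step 5 — Current: I = V / Z = 1.391 + j1.114 A = 1.782∠38.7° A.
Step 6 — Complex power: S = V·I* = 145.5 + j43.91 VA.
Step 7 — Real power: P = Re(S) = 145.5 W.
Step 8 — Reactive power: Q = Im(S) = 43.91 VAR.
Step 9 — Apparent power: |S| = 152 VA.
Step 10 — Power factor: PF = P/|S| = 0.9574 (lagging).

(a) P = 145.5 W  (b) Q = 43.91 VAR  (c) S = 152 VA  (d) PF = 0.9574 (lagging)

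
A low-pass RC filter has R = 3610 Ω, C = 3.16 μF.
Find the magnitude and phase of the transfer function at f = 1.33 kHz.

Step 1 — Angular frequency: ω = 2π·1330 = 8357 rad/s.
Step 2 — Transfer function: H(jω) = 1/(1 + jωRC).
Step 3 — Denominator: 1 + jωRC = 1 + j·8357·3610·3.16e-06 = 1 + j95.33.
Step 4 — H = 0.00011 - j0.01049.
Step 5 — Magnitude: |H| = 0.01049 (-39.6 dB); phase: φ = -89.4°.

|H| = 0.01049 (-39.6 dB), φ = -89.4°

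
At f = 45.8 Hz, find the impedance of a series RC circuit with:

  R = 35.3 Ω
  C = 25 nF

Step 1 — Angular frequency: ω = 2π·f = 2π·45.8 = 287.8 rad/s.
Step 2 — Component impedances:
  R: Z = R = 35.3 Ω
  C: Z = 1/(jωC) = -j/(ω·C) = 0 - j1.39e+05 Ω
Step 3 — Series combination: Z_total = R + C = 35.3 - j1.39e+05 Ω = 1.39e+05∠-90.0° Ω.

Z = 35.3 - j1.39e+05 Ω = 1.39e+05∠-90.0° Ω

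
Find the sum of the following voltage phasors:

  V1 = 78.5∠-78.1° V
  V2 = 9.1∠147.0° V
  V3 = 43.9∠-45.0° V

Step 1 — Convert each phasor to rectangular form:
  V1 = 78.5·(cos(-78.1°) + j·sin(-78.1°)) = 16.19 - j76.81 V
  V2 = 9.1·(cos(147.0°) + j·sin(147.0°)) = -7.632 + j4.956 V
  V3 = 43.9·(cos(-45.0°) + j·sin(-45.0°)) = 31.04 - j31.04 V
Step 2 — Sum components: V_total = 39.6 - j102.9 V.
Step 3 — Convert to polar: |V_total| = 110.3 V, ∠V_total = -69.0°.

V_total = 110.3∠-69.0° V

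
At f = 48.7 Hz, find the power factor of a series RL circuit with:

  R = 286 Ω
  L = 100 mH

Step 1 — Angular frequency: ω = 2π·f = 2π·48.7 = 306 rad/s.
Step 2 — Component impedances:
  R: Z = R = 286 Ω
  L: Z = jωL = j·306·0.1 = 0 + j30.6 Ω
Step 3 — Series combination: Z_total = R + L = 286 + j30.6 Ω = 287.6∠6.1° Ω.
Step 4 — Power factor: PF = cos(φ) = Re(Z)/|Z| = 286/287.63 = 0.9943.
Step 5 — Type: Im(Z) = 30.6 ⇒ lagging (phase φ = 6.1°).

PF = 0.9943 (lagging, φ = 6.1°)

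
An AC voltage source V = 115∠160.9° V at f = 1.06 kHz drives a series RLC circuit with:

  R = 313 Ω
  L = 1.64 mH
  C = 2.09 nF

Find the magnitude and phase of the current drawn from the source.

Step 1 — Angular frequency: ω = 2π·f = 2π·1060 = 6660 rad/s.
Step 2 — Component impedances:
  R: Z = R = 313 Ω
  L: Z = jωL = j·6660·0.00164 = 0 + j10.92 Ω
  C: Z = 1/(jωC) = -j/(ω·C) = 0 - j7.184e+04 Ω
Step 3 — Series combination: Z_total = R + L + C = 313 - j7.183e+04 Ω = 7.183e+04∠-89.8° Ω.
Step 4 — Source phasor: V = 115∠160.9° V = -108.7 + j37.63 V.
Step 5 — Ohm's law: I = V / Z_total = (-108.7 + j37.63) / (313 - j7.183e+04) = -0.0005305 - j0.001511 A.
Step 6 — Convert to polar: |I| = 0.001601 A, ∠I = -109.3°.

I = 0.001601∠-109.3° A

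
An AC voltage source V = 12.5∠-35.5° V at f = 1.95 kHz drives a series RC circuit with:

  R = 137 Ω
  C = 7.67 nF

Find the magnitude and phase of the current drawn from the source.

Step 1 — Angular frequency: ω = 2π·f = 2π·1950 = 1.225e+04 rad/s.
Step 2 — Component impedances:
  R: Z = R = 137 Ω
  C: Z = 1/(jωC) = -j/(ω·C) = 0 - j1.064e+04 Ω
Step 3 — Series combination: Z_total = R + C = 137 - j1.064e+04 Ω = 1.064e+04∠-89.3° Ω.
Step 4 — Source phasor: V = 12.5∠-35.5° V = 10.18 - j7.259 V.
Step 5 — Ohm's law: I = V / Z_total = (10.18 - j7.259) / (137 - j1.064e+04) = 0.0006943 + j0.0009474 A.
Step 6 — Convert to polar: |I| = 0.001175 A, ∠I = 53.8°.

I = 0.001175∠53.8° A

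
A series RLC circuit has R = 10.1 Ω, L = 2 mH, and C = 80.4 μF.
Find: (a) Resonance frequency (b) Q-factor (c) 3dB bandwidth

Step 1 — Resonance condition Im(Z)=0 gives ω₀ = 1/√(LC).
Step 2 — ω₀ = 1/√(0.002·8.04e-05) = 2494 rad/s.
Step 3 — f₀ = ω₀/(2π) = 396.9 Hz.
Step 4 — Series Q: Q = ω₀L/R = 2494·0.002/10.1 = 0.4938.
Step 5 — 3dB bandwidth: Δω = ω₀/Q = 5050 rad/s; BW = Δω/(2π) = 803.7 Hz.

(a) f₀ = 396.9 Hz  (b) Q = 0.4938  (c) BW = 803.7 Hz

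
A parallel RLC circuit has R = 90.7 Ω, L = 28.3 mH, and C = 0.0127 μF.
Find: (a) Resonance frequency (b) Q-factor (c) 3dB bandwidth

Step 1 — Resonance: ω₀ = 1/√(LC) = 1/√(0.0283·1.27e-08) = 5.275e+04 rad/s.
Step 2 — f₀ = ω₀/(2π) = 8395 Hz.
Step 3 — Parallel Q: Q = R/(ω₀L) = 90.7/(5.275e+04·0.0283) = 0.06076.
Step 4 — Bandwidth: Δω = ω₀/Q = 8.681e+05 rad/s; BW = Δω/(2π) = 1.382e+05 Hz.

(a) f₀ = 8395 Hz  (b) Q = 0.06076  (c) BW = 1.382e+05 Hz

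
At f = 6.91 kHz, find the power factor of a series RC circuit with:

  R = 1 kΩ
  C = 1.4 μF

Step 1 — Angular frequency: ω = 2π·f = 2π·6910 = 4.342e+04 rad/s.
Step 2 — Component impedances:
  R: Z = R = 1000 Ω
  C: Z = 1/(jωC) = -j/(ω·C) = 0 - j16.45 Ω
Step 3 — Series combination: Z_total = R + C = 1000 - j16.45 Ω = 1000∠-0.9° Ω.
Step 4 — Power factor: PF = cos(φ) = Re(Z)/|Z| = 1000/1000.1 = 0.9999.
Step 5 — Type: Im(Z) = -16.45 ⇒ leading (phase φ = -0.9°).

PF = 0.9999 (leading, φ = -0.9°)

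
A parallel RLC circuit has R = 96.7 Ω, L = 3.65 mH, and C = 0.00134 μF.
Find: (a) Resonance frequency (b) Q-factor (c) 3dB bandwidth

Step 1 — Resonance: ω₀ = 1/√(LC) = 1/√(0.00365·1.34e-09) = 4.522e+05 rad/s.
Step 2 — f₀ = ω₀/(2π) = 7.196e+04 Hz.
Step 3 — Parallel Q: Q = R/(ω₀L) = 96.7/(4.522e+05·0.00365) = 0.05859.
Step 4 — Bandwidth: Δω = ω₀/Q = 7.717e+06 rad/s; BW = Δω/(2π) = 1.228e+06 Hz.

(a) f₀ = 7.196e+04 Hz  (b) Q = 0.05859  (c) BW = 1.228e+06 Hz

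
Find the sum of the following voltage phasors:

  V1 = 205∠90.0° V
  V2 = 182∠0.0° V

Step 1 — Convert each phasor to rectangular form:
  V1 = 205·(cos(90.0°) + j·sin(90.0°)) = 0 + j205 V
  V2 = 182·(cos(0.0°) + j·sin(0.0°)) = 182 V
Step 2 — Sum components: V_total = 182 + j205 V.
Step 3 — Convert to polar: |V_total| = 274.1 V, ∠V_total = 48.4°.

V_total = 274.1∠48.4° V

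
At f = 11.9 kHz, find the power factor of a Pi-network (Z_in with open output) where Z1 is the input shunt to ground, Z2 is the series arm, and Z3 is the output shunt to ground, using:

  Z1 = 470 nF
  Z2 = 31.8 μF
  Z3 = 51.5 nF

Step 1 — Angular frequency: ω = 2π·f = 2π·1.19e+04 = 7.477e+04 rad/s.
Step 2 — Component impedances:
  Z1: Z = 1/(jωC) = -j/(ω·C) = 0 - j28.46 Ω
  Z2: Z = 1/(jωC) = -j/(ω·C) = 0 - j0.4206 Ω
  Z3: Z = 1/(jωC) = -j/(ω·C) = 0 - j259.7 Ω
Step 3 — With open output, the series arm Z2 and the output shunt Z3 appear in series to ground: Z2 + Z3 = 0 - j260.1 Ω.
Step 4 — Parallel with input shunt Z1: Z_in = Z1 || (Z2 + Z3) = 0 - j25.65 Ω = 25.65∠-90.0° Ω.
Step 5 — Power factor: PF = cos(φ) = Re(Z)/|Z| = 0/25.65 = 0.
Step 6 — Type: Im(Z) = -25.65 ⇒ leading (phase φ = -90.0°).

PF = 0 (leading, φ = -90.0°)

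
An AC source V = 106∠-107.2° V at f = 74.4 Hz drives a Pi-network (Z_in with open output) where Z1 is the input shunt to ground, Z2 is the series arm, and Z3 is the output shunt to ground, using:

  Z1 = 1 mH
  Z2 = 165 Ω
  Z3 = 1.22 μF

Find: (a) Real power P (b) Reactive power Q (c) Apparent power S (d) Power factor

Step 1 — Angular frequency: ω = 2π·f = 2π·74.4 = 467.5 rad/s.
Step 2 — Component impedances:
  Z1: Z = jωL = j·467.5·0.001 = 0 + j0.4675 Ω
  Z2: Z = R = 165 Ω
  Z3: Z = 1/(jωC) = -j/(ω·C) = 0 - j1753 Ω
Step 3 — With open output, the series arm Z2 and the output shunt Z3 appear in series to ground: Z2 + Z3 = 165 - j1753 Ω.
Step 4 — Parallel with input shunt Z1: Z_in = Z1 || (Z2 + Z3) = 1.163e-05 + j0.4676 Ω = 0.4676∠90.0° Ω.
Step 5 — Source phasor: V = 106∠-107.2° V = -31.35 - j101.3 V.
Step 6 — Current: I = V / Z = -216.6 + j67.03 A = 226.7∠162.8° A.
Step 7 — Complex power: S = V·I* = 0.5977 + j2.403e+04 VA.
Step 8 — Real power: P = Re(S) = 0.5977 W.
Step 9 — Reactive power: Q = Im(S) = 2.403e+04 VAR.
Step 10 — Apparent power: |S| = 2.403e+04 VA.
Step 11 — Power factor: PF = P/|S| = 2.487e-05 (lagging).

(a) P = 0.5977 W  (b) Q = 2.403e+04 VAR  (c) S = 2.403e+04 VA  (d) PF = 2.487e-05 (lagging)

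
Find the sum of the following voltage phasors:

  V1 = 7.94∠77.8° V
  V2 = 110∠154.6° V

Step 1 — Convert each phasor to rectangular form:
  V1 = 7.94·(cos(77.8°) + j·sin(77.8°)) = 1.678 + j7.761 V
  V2 = 110·(cos(154.6°) + j·sin(154.6°)) = -99.37 + j47.18 V
Step 2 — Sum components: V_total = -97.69 + j54.94 V.
Step 3 — Convert to polar: |V_total| = 112.1 V, ∠V_total = 150.6°.

V_total = 112.1∠150.6° V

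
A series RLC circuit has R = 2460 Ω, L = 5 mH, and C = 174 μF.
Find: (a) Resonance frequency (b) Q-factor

Step 1 — Resonance condition Im(Z)=0 gives ω₀ = 1/√(LC).
Step 2 — ω₀ = 1/√(0.005·0.000174) = 1072 rad/s.
Step 3 — f₀ = ω₀/(2π) = 170.6 Hz.
Step 4 — Series Q: Q = ω₀L/R = 1072·0.005/2460 = 0.002179.

(a) f₀ = 170.6 Hz  (b) Q = 0.002179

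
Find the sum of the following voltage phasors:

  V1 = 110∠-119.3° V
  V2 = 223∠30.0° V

Step 1 — Convert each phasor to rectangular form:
  V1 = 110·(cos(-119.3°) + j·sin(-119.3°)) = -53.83 - j95.93 V
  V2 = 223·(cos(30.0°) + j·sin(30.0°)) = 193.1 + j111.5 V
Step 2 — Sum components: V_total = 139.3 + j15.57 V.
Step 3 — Convert to polar: |V_total| = 140.2 V, ∠V_total = 6.4°.

V_total = 140.2∠6.4° V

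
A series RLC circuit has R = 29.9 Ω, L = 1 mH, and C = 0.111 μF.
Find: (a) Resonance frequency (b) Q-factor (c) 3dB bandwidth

Step 1 — Resonance condition Im(Z)=0 gives ω₀ = 1/√(LC).
Step 2 — ω₀ = 1/√(0.001·1.11e-07) = 9.492e+04 rad/s.
Step 3 — f₀ = ω₀/(2π) = 1.511e+04 Hz.
Step 4 — Series Q: Q = ω₀L/R = 9.492e+04·0.001/29.9 = 3.174.
Step 5 — 3dB bandwidth: Δω = ω₀/Q = 2.99e+04 rad/s; BW = Δω/(2π) = 4759 Hz.

(a) f₀ = 1.511e+04 Hz  (b) Q = 3.174  (c) BW = 4759 Hz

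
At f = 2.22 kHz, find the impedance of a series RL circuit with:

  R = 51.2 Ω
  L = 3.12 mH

Step 1 — Angular frequency: ω = 2π·f = 2π·2220 = 1.395e+04 rad/s.
Step 2 — Component impedances:
  R: Z = R = 51.2 Ω
  L: Z = jωL = j·1.395e+04·0.00312 = 0 + j43.52 Ω
Step 3 — Series combination: Z_total = R + L = 51.2 + j43.52 Ω = 67.2∠40.4° Ω.

Z = 51.2 + j43.52 Ω = 67.2∠40.4° Ω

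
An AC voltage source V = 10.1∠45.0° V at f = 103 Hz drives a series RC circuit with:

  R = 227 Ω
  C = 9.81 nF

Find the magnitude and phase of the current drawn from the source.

Step 1 — Angular frequency: ω = 2π·f = 2π·103 = 647.2 rad/s.
Step 2 — Component impedances:
  R: Z = R = 227 Ω
  C: Z = 1/(jωC) = -j/(ω·C) = 0 - j1.575e+05 Ω
Step 3 — Series combination: Z_total = R + C = 227 - j1.575e+05 Ω = 1.575e+05∠-89.9° Ω.
Step 4 — Source phasor: V = 10.1∠45.0° V = 7.142 + j7.142 V.
Step 5 — Ohm's law: I = V / Z_total = (7.142 + j7.142) / (227 - j1.575e+05) = -4.528e-05 + j4.541e-05 A.
Step 6 — Convert to polar: |I| = 6.412e-05 A, ∠I = 134.9°.

I = 6.412e-05∠134.9° A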